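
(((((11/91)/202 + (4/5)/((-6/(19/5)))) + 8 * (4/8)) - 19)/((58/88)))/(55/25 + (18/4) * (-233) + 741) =0.08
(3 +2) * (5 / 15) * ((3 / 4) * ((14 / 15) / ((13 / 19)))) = 133 / 78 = 1.71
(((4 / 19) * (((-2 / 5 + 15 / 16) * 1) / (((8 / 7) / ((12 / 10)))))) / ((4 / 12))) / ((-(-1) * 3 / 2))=903 / 3800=0.24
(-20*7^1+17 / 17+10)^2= 16641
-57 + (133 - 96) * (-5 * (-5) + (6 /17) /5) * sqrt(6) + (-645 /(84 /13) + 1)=2116.35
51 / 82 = 0.62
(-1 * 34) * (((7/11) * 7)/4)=-833/22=-37.86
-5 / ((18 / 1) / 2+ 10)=-5 / 19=-0.26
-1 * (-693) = 693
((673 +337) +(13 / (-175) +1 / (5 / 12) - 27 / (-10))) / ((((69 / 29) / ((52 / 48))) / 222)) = 4955507791 / 48300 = 102598.50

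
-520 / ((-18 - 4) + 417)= -104 / 79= -1.32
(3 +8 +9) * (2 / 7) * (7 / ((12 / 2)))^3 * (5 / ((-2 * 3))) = -1225 / 162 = -7.56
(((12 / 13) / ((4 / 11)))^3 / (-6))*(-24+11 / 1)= 35.44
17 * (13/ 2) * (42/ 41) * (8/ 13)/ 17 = 168/ 41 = 4.10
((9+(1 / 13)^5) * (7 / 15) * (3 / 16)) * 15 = 35087199 / 2970344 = 11.81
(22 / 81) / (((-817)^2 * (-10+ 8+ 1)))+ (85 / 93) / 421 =1531600133 / 705623314059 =0.00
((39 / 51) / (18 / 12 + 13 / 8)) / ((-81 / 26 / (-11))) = 29744 / 34425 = 0.86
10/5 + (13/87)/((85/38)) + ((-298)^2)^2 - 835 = 58318076166779/7395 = 7886149583.07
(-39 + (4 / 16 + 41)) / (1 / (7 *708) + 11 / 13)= 144963 / 54529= 2.66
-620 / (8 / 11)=-1705 / 2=-852.50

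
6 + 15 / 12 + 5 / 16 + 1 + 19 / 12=487 / 48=10.15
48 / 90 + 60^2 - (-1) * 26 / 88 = 2376547 / 660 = 3600.83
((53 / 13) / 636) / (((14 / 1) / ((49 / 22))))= 7 / 6864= 0.00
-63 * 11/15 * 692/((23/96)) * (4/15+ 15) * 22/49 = -3681528576/4025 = -914665.48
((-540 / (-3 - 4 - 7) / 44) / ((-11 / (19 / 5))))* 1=-513 / 1694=-0.30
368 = 368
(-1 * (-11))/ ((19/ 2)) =22/ 19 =1.16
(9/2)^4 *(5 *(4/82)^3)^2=656100/4750104241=0.00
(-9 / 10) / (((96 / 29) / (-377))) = 32799 / 320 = 102.50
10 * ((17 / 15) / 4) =17 / 6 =2.83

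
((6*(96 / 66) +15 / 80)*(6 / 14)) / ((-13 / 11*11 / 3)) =-14121 / 16016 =-0.88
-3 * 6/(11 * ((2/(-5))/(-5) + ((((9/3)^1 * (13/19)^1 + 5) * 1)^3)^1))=-1543275/330914749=-0.00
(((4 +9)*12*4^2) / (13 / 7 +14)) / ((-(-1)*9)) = 5824 / 333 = 17.49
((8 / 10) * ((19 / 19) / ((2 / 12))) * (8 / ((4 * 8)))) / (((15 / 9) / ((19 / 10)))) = 1.37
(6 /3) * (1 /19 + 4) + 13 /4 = 863 /76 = 11.36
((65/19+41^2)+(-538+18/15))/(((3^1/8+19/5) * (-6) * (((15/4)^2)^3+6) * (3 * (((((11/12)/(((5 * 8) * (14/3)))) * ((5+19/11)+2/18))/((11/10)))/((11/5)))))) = -6916356964352/17515166419515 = -0.39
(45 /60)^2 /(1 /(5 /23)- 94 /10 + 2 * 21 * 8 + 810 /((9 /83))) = 5 /69344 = 0.00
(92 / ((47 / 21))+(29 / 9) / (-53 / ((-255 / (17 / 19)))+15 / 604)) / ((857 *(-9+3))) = -144264196 / 13154436657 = -0.01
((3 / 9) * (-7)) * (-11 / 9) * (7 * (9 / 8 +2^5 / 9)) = 181643 / 1944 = 93.44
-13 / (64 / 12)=-39 / 16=-2.44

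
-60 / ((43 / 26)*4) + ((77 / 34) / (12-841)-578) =-711530695 / 1211998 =-587.07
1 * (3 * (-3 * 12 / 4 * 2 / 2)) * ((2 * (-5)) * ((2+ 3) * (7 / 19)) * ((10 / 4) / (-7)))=-3375 / 19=-177.63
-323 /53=-6.09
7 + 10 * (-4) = -33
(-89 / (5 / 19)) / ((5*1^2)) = -1691 / 25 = -67.64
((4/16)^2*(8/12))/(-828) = -1/19872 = -0.00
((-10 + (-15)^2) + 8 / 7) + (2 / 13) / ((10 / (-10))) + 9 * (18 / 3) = 24569 / 91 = 269.99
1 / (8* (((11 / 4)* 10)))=1 / 220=0.00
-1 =-1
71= 71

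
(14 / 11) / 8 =7 / 44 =0.16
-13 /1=-13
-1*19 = -19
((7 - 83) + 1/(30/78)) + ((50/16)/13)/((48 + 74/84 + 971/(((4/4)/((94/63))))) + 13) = -726507221/9897940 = -73.40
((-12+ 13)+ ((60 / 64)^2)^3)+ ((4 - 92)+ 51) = -592589151 / 16777216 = -35.32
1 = 1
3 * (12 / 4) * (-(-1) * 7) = 63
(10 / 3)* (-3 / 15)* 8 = -16 / 3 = -5.33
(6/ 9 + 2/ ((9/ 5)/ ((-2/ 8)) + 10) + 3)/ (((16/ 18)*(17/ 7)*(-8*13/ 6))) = -207/ 1768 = -0.12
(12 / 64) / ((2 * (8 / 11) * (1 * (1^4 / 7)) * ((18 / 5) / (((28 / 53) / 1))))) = 2695 / 20352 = 0.13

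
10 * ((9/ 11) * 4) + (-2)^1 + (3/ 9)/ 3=3053/ 99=30.84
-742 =-742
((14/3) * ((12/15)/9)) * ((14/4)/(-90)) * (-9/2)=0.07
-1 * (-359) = 359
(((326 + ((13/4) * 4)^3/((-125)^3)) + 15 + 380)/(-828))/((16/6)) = -44006279/134765625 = -0.33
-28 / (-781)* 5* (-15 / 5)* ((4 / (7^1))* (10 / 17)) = -2400 / 13277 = -0.18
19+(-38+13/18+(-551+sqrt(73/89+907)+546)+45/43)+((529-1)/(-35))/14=-4420051/189630+2 * sqrt(1797711)/89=6.82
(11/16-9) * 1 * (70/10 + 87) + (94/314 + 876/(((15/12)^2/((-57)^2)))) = 57171182129/31400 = 1820738.28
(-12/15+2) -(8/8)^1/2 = 7/10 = 0.70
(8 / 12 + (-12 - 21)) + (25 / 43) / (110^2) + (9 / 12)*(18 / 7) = -13288441 / 437052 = -30.40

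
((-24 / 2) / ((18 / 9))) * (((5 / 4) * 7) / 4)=-105 / 8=-13.12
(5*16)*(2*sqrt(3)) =277.13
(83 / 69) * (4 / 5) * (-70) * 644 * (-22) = 2863168 / 3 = 954389.33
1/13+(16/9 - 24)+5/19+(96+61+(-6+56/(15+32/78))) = 177359461/1336023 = 132.75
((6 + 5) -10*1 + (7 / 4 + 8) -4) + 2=35 / 4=8.75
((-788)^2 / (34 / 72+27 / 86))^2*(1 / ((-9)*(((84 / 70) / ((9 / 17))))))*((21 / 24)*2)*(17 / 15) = -89828123256958464 / 1481089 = -60650050913.19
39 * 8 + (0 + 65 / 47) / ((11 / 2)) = 161434 / 517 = 312.25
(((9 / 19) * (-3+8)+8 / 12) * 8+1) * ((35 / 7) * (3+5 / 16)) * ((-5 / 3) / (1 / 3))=-1909325 / 912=-2093.56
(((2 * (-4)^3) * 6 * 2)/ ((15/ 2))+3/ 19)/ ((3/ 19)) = -19441/ 15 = -1296.07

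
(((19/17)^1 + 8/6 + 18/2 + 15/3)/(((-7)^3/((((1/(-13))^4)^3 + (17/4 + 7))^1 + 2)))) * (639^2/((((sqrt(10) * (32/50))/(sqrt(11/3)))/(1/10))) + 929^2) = -298035660556331879778101/543404537396746844 - 47002100307332633282727 * sqrt(330)/34777890393391798016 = -573011.12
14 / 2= 7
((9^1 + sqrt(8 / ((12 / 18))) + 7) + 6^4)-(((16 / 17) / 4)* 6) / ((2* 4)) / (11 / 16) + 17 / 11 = 2* sqrt(3) + 245585 / 187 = 1316.75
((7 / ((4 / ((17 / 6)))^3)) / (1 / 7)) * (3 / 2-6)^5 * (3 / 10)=-1579475457 / 163840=-9640.35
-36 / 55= -0.65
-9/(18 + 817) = -9/835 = -0.01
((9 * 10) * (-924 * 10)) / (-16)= 51975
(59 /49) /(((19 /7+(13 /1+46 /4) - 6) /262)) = 30916 /2079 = 14.87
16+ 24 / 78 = 212 / 13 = 16.31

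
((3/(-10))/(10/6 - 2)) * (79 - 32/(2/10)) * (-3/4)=2187/40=54.68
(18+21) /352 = 39 /352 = 0.11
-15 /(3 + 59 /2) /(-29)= 6 /377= 0.02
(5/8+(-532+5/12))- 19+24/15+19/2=-64663/120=-538.86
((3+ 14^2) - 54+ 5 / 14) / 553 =0.26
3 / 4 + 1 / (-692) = 259 / 346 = 0.75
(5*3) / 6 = 5 / 2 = 2.50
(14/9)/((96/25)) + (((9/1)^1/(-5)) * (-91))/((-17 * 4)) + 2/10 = -66233/36720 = -1.80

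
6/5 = 1.20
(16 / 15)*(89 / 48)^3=704969 / 103680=6.80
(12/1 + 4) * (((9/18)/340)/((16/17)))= 1/40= 0.02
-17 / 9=-1.89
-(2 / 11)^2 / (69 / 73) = -292 / 8349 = -0.03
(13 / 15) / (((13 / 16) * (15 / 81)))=5.76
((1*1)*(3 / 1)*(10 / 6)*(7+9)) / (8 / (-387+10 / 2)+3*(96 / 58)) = 110780 / 6847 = 16.18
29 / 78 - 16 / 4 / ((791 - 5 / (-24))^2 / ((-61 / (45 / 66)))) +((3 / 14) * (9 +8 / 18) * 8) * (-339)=-5402523831048809 / 984389190330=-5488.20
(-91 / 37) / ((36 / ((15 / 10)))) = -91 / 888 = -0.10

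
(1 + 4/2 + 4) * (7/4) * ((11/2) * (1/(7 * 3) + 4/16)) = 1925/96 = 20.05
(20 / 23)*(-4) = -80 / 23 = -3.48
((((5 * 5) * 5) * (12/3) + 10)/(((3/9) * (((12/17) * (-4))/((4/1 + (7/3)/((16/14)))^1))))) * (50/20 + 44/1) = -19485825/128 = -152233.01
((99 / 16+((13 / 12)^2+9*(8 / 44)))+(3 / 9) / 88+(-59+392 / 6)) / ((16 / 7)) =85015 / 12672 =6.71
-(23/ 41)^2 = -529/ 1681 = -0.31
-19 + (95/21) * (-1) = -494/21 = -23.52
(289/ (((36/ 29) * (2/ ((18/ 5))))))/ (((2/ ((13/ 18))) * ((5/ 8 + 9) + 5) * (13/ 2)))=8381/ 5265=1.59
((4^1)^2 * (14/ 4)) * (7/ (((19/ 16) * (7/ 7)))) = 330.11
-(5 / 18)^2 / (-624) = 25 / 202176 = 0.00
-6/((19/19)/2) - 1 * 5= -17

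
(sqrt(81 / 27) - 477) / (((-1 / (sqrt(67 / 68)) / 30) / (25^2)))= 9375 * sqrt(1139) * (477 - sqrt(3)) / 17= 8845507.29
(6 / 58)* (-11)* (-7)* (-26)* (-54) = 324324 / 29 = 11183.59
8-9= -1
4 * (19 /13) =76 /13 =5.85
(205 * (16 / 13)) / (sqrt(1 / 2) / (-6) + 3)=19680 * sqrt(2) / 8411 + 708480 / 8411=87.54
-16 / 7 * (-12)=192 / 7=27.43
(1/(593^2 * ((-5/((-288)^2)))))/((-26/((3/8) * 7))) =108864/22857185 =0.00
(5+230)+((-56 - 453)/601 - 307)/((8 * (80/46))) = 5117479/24040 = 212.87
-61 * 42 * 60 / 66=-2329.09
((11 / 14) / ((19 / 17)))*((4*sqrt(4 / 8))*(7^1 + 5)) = 2244*sqrt(2) / 133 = 23.86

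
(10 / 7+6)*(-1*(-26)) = 1352 / 7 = 193.14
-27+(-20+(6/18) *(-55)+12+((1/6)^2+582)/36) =-48167/1296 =-37.17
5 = 5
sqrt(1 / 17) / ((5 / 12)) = 12 * sqrt(17) / 85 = 0.58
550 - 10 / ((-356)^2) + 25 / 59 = 550.42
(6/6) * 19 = 19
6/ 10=0.60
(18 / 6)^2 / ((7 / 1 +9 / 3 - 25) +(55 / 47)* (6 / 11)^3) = -17061 / 28075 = -0.61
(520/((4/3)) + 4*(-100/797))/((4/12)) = 1168.49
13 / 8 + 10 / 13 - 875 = -90751 / 104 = -872.61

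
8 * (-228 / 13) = -1824 / 13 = -140.31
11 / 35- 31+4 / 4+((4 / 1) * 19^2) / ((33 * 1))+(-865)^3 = -647214610.93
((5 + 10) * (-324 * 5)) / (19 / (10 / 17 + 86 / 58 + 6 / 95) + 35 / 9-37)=21859721100 / 21777209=1003.79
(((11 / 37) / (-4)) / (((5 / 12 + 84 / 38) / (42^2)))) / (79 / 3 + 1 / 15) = -41895 / 22163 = -1.89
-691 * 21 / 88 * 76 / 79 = -275709 / 1738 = -158.64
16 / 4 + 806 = 810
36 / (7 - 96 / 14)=252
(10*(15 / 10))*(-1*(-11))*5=825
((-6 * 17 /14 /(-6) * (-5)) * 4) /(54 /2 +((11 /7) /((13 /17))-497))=2210 /42583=0.05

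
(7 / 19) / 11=7 / 209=0.03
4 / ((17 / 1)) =4 / 17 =0.24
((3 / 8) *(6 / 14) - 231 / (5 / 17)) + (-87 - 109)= -274747 / 280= -981.24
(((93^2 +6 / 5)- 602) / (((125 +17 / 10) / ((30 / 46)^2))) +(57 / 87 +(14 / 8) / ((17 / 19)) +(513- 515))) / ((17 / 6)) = 109552518645 / 11234613166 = 9.75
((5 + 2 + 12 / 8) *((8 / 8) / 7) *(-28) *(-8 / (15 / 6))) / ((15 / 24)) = 4352 / 25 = 174.08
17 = 17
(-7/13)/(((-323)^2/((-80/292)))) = 140/99008221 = 0.00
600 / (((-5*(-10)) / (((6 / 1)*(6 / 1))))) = 432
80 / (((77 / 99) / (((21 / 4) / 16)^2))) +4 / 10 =14687 / 1280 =11.47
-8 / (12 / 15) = -10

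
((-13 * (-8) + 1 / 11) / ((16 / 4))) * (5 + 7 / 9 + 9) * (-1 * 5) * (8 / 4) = -761425 / 198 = -3845.58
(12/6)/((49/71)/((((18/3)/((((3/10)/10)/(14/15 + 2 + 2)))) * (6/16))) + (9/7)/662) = 30433795/57937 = 525.29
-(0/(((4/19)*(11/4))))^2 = 0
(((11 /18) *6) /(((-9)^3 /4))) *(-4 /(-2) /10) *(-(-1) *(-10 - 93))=4532 /10935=0.41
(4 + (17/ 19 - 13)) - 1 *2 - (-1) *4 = -116/ 19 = -6.11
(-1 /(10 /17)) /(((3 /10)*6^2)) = -17 /108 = -0.16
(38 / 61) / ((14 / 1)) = 19 / 427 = 0.04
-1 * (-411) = 411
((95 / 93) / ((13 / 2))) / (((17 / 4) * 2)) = 380 / 20553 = 0.02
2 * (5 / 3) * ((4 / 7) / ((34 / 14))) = 40 / 51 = 0.78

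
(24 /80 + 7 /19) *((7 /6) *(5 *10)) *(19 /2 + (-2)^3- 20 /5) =-22225 /228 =-97.48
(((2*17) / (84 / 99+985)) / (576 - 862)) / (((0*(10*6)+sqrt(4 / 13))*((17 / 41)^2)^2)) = -8477283*sqrt(13) / 4155700354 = -0.01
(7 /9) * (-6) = -14 /3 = -4.67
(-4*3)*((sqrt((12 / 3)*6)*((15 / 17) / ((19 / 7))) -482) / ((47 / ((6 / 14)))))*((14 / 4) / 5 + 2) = 234252 / 1645 -2916*sqrt(6) / 15181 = 141.93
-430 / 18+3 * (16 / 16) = -188 / 9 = -20.89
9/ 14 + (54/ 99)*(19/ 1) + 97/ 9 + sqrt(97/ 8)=sqrt(194)/ 4 + 30193/ 1386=25.27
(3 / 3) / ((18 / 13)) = 13 / 18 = 0.72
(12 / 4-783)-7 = -787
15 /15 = 1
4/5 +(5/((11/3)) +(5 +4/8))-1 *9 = -147/110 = -1.34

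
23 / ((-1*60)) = -23 / 60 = -0.38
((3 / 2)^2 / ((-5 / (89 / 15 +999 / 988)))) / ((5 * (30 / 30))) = -0.63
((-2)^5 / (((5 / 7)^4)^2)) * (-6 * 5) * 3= 3320525376 / 78125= 42502.72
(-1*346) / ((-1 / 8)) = 2768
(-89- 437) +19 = -507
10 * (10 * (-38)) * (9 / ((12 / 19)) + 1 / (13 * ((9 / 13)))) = -491150 / 9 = -54572.22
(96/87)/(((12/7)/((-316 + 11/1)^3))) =-1588867000/87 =-18262839.08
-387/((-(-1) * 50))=-387/50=-7.74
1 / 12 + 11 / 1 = 133 / 12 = 11.08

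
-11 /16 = -0.69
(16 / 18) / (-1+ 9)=1 / 9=0.11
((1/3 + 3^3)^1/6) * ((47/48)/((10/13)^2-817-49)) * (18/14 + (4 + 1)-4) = -325663/27642006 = -0.01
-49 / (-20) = 49 / 20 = 2.45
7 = 7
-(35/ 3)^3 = -42875/ 27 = -1587.96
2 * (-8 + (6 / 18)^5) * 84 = -1343.31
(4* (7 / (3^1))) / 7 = 4 / 3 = 1.33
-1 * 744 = -744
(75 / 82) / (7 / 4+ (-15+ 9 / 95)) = -14250 / 204959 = -0.07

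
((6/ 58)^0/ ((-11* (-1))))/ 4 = 1/ 44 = 0.02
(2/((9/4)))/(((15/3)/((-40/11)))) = -64/99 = -0.65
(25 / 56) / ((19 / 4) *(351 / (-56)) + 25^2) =100 / 133331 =0.00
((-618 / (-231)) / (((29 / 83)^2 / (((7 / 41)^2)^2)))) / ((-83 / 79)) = -463304506 / 26141115011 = -0.02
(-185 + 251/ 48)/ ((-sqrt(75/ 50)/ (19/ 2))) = 163951* sqrt(6)/ 288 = 1394.43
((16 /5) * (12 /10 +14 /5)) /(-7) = -64 /35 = -1.83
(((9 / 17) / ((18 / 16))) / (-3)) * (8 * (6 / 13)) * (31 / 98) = -1984 / 10829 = -0.18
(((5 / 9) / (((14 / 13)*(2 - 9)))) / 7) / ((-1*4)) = 65 / 24696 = 0.00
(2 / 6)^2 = 1 / 9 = 0.11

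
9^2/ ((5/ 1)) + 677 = 3466/ 5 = 693.20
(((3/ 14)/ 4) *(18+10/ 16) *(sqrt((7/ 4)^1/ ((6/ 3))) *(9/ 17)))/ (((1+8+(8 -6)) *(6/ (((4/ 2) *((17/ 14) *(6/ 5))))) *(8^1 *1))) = 4023 *sqrt(14)/ 5519360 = 0.00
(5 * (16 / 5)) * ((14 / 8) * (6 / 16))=21 / 2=10.50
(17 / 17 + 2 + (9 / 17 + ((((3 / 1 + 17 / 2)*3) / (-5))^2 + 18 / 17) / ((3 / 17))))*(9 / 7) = 4273587 / 11900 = 359.12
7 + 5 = 12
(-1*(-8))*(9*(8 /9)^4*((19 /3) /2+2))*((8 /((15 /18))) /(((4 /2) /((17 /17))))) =4063232 /3645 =1114.74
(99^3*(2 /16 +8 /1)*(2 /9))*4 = 7007715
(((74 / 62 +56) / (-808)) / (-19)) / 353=1773 / 167996936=0.00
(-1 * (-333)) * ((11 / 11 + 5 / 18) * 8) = 3404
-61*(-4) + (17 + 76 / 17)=4513 / 17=265.47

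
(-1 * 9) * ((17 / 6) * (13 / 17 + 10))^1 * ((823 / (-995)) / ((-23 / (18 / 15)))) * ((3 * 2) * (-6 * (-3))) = -146391948 / 114425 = -1279.37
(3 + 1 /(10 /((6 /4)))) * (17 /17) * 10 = 63 /2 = 31.50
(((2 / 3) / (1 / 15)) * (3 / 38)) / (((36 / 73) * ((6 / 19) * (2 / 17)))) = 6205 / 144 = 43.09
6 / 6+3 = 4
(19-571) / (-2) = 276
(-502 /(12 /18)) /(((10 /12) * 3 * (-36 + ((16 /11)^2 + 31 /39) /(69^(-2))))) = -789646 /36234695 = -0.02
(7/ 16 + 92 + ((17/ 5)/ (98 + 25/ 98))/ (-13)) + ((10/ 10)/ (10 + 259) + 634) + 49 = 2088883391151/ 2693809040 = 775.44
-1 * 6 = -6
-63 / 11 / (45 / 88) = -56 / 5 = -11.20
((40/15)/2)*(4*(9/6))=8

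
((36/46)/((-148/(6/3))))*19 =-171/851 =-0.20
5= 5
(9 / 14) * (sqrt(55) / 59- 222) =-999 / 7+ 9 * sqrt(55) / 826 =-142.63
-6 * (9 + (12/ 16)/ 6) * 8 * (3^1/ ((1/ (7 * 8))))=-73584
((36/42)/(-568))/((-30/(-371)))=-53/2840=-0.02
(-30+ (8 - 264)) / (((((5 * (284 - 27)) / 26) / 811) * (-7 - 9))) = 1507649 / 5140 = 293.32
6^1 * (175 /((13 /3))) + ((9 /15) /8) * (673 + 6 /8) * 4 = 46221 /104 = 444.43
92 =92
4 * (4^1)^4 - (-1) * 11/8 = 8203/8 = 1025.38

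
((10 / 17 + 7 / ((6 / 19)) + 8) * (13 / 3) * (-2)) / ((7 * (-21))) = 40781 / 22491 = 1.81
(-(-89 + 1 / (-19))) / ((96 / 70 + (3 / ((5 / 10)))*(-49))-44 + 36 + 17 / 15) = -177660 / 597493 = -0.30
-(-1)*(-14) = -14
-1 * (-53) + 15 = 68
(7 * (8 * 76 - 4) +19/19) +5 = 4234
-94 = -94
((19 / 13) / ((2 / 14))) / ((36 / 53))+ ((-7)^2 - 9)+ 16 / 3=28265 / 468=60.40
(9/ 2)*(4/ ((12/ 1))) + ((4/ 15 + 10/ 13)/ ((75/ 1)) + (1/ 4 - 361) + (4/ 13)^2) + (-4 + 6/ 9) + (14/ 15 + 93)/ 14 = -1893916697/ 5323500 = -355.77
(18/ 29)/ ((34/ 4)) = 36/ 493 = 0.07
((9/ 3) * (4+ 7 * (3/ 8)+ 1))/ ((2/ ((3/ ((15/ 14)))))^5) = 123.03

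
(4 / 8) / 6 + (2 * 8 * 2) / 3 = 43 / 4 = 10.75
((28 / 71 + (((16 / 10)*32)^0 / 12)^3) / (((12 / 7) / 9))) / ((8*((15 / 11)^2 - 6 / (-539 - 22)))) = 0.14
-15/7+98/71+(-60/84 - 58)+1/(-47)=-1389817/23359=-59.50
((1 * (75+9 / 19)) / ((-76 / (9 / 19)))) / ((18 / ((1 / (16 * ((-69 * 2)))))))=239 / 20192896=0.00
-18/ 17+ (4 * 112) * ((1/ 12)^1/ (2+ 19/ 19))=1742/ 153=11.39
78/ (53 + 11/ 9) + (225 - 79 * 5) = -41129/ 244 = -168.56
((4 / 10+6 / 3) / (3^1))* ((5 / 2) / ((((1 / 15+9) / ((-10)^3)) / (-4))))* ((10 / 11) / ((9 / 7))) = 350000 / 561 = 623.89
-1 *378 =-378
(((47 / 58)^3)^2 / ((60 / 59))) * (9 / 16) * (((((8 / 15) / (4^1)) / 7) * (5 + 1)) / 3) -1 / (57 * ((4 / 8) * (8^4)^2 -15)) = 304090593613013349011 / 50967105739882594483200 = 0.01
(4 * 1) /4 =1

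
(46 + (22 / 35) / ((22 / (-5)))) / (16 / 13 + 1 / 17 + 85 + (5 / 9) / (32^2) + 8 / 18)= 0.53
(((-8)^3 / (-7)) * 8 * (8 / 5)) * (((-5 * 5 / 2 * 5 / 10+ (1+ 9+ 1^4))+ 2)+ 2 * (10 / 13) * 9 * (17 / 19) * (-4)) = -346447872 / 8645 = -40074.94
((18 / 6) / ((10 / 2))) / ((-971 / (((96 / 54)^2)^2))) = -0.01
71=71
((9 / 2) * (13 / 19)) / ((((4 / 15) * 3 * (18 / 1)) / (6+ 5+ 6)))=1105 / 304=3.63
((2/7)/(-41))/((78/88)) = -88/11193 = -0.01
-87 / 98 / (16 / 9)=-783 / 1568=-0.50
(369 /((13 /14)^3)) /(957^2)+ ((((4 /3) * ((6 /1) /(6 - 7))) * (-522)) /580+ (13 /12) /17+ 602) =138936794654813 /228040295340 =609.26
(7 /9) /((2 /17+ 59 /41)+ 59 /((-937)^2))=0.50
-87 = -87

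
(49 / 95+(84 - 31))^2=25847056 / 9025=2863.94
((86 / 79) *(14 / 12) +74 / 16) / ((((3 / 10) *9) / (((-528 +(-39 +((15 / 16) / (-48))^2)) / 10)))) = -415324879999 / 3354918912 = -123.80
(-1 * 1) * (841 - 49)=-792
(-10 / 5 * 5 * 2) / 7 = -20 / 7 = -2.86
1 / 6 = 0.17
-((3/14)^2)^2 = -81/38416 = -0.00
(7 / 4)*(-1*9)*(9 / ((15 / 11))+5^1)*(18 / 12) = -5481 / 20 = -274.05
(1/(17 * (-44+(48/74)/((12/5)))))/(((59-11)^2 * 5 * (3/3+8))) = -37/2851822080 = -0.00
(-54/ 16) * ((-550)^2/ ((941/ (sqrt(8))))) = -2041875 * sqrt(2)/ 941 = -3068.70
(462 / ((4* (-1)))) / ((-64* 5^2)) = 231 / 3200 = 0.07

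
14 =14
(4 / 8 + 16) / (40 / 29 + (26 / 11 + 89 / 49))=515823 / 173794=2.97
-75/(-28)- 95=-2585/28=-92.32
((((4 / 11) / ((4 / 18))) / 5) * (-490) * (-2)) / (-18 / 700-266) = -1234800 / 1024199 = -1.21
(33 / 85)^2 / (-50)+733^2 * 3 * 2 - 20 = 1164566681411 / 361250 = 3223714.00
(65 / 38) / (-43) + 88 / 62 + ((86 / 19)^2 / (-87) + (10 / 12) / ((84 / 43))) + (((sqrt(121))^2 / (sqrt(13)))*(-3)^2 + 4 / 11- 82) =-6194482380511 / 77367501288 + 1089*sqrt(13) / 13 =221.97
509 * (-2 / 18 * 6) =-1018 / 3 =-339.33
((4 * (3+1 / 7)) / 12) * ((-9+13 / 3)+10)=352 / 63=5.59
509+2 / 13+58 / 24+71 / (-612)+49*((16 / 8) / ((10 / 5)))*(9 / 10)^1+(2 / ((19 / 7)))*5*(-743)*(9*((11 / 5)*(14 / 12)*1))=-23686512989 / 377910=-62677.66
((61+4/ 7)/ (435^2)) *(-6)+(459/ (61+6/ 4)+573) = 1281177613/ 2207625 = 580.34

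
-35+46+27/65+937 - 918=1977/65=30.42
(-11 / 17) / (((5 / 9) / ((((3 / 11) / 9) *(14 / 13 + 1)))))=-81 / 1105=-0.07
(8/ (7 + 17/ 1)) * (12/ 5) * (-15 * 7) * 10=-840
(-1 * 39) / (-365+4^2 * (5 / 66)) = 1287 / 12005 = 0.11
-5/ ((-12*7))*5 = 25/ 84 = 0.30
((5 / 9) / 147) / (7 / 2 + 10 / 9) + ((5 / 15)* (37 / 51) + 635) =395280374 / 622251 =635.24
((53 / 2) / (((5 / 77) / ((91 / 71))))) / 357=1.47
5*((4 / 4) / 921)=5 / 921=0.01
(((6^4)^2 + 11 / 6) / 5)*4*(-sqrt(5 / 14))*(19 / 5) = -3051441.48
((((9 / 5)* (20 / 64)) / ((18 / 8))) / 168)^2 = 1 / 451584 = 0.00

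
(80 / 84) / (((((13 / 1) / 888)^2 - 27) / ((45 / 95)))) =-47312640 / 2831639027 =-0.02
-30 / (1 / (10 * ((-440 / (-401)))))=-132000 / 401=-329.18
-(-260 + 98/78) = 10091/39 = 258.74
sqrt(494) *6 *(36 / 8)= 27 *sqrt(494)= 600.10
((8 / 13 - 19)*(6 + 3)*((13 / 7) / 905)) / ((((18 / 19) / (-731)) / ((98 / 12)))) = 23236297 / 10860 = 2139.62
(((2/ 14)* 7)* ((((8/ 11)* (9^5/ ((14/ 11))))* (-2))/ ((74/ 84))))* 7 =-19840464/ 37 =-536228.76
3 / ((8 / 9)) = 3.38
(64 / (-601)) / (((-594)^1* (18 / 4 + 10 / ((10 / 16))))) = 64 / 7318377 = 0.00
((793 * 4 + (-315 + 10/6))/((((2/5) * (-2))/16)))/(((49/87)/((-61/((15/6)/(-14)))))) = -242735104/7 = -34676443.43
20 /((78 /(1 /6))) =5 /117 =0.04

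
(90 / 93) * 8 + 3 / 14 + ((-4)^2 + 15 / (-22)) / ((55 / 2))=2235323 / 262570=8.51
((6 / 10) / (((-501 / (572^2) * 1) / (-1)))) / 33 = 29744 / 2505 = 11.87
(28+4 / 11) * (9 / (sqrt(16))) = 702 / 11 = 63.82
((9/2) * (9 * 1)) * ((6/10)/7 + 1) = 1539/35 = 43.97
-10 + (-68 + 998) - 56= 864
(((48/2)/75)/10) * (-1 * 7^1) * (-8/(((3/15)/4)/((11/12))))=32.85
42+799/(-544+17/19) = 24601/607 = 40.53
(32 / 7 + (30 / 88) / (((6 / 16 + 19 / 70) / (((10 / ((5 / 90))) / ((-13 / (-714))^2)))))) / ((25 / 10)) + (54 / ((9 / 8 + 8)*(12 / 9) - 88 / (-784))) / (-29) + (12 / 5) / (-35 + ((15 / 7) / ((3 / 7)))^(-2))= 64961402523812440 / 567138382811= 114542.42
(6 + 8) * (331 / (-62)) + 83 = 256 / 31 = 8.26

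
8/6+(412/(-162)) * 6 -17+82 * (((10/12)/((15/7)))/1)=26/27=0.96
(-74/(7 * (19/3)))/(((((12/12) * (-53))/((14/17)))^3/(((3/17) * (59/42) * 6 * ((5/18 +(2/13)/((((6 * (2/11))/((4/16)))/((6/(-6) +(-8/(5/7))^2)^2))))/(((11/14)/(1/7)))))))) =19531996512532/21115090641555625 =0.00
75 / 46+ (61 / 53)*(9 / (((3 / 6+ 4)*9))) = 41387 / 21942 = 1.89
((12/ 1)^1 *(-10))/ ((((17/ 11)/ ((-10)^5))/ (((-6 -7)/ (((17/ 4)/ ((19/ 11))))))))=-11856000000/ 289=-41024221.45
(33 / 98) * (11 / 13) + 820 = 1045043 / 1274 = 820.28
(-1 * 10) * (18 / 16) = -45 / 4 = -11.25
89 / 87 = 1.02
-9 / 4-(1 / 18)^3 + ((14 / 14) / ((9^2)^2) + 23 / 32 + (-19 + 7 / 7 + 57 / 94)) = -186745931 / 9867744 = -18.92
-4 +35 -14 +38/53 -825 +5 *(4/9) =-384014/477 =-805.06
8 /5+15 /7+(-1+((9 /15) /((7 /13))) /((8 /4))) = 33 /10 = 3.30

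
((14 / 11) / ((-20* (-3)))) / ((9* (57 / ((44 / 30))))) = 7 / 115425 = 0.00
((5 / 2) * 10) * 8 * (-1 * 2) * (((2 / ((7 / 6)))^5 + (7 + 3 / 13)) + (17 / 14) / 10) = -1936482020 / 218491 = -8862.98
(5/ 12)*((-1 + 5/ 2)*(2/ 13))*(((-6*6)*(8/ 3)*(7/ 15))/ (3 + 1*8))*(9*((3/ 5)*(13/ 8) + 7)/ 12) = -609/ 260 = -2.34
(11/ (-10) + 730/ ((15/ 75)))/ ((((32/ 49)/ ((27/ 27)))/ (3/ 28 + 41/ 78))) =58832431/ 16640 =3535.60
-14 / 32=-7 / 16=-0.44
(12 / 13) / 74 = 6 / 481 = 0.01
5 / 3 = 1.67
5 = 5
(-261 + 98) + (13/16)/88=-162.99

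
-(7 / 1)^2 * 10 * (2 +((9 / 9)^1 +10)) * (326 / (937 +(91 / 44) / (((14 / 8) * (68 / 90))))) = -776655880 / 351023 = -2212.55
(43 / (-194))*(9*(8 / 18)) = -86 / 97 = -0.89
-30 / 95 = -6 / 19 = -0.32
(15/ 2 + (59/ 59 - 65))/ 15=-113/ 30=-3.77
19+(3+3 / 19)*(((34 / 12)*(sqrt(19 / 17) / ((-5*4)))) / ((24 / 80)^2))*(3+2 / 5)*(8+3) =19 - 1870*sqrt(323) / 171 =-177.54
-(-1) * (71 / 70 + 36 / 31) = 4721 / 2170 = 2.18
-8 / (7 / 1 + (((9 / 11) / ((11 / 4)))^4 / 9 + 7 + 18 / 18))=-1714871048 / 3215569839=-0.53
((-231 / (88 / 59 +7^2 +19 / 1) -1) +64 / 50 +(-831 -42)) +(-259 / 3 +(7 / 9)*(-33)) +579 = -409.04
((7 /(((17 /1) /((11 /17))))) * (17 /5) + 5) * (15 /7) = 1506 /119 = 12.66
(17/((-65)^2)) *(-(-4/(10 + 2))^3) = 17/114075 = 0.00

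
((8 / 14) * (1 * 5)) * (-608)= -12160 / 7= -1737.14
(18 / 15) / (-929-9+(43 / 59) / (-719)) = -84842 / 66318235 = -0.00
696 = 696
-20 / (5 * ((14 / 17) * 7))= -0.69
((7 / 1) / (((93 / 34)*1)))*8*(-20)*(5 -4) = -38080 / 93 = -409.46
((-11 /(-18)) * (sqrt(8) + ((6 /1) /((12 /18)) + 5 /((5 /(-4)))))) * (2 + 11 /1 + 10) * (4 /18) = 506 * sqrt(2) /81 + 1265 /81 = 24.45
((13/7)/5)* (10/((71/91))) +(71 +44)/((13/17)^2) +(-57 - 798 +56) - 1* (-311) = -3438705/11999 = -286.58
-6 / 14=-3 / 7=-0.43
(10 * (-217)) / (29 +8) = -2170 / 37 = -58.65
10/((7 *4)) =5/14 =0.36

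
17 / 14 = 1.21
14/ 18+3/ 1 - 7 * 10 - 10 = -686/ 9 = -76.22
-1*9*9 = -81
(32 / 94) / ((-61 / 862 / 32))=-441344 / 2867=-153.94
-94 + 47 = -47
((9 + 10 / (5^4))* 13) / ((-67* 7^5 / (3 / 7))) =-897 / 20108375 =-0.00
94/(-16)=-47/8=-5.88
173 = 173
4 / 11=0.36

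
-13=-13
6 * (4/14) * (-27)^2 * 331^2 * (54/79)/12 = 4312978326/553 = 7799237.48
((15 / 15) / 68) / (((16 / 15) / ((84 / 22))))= 315 / 5984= 0.05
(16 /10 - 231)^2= 1315609 /25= 52624.36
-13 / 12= -1.08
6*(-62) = -372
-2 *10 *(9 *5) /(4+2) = -150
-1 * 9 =-9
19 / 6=3.17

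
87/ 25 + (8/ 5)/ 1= 127/ 25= 5.08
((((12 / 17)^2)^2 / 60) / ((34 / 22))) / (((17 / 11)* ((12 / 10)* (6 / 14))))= 81312 / 24137569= 0.00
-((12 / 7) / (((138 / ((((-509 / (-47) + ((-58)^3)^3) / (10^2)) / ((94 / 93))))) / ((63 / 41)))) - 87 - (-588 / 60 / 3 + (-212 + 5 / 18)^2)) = 1402709903686.41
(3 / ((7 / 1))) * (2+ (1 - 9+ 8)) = 6 / 7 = 0.86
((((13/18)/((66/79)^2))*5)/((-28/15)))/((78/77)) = -156025/57024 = -2.74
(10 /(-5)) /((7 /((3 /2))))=-3 /7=-0.43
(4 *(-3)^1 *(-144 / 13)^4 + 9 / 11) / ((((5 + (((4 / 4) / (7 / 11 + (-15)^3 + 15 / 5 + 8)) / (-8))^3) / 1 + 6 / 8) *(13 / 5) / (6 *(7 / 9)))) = -56392.51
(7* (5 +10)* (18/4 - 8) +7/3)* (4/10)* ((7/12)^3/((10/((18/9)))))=-5.80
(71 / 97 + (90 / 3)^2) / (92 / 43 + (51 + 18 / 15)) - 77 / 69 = 1208888458 / 78194319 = 15.46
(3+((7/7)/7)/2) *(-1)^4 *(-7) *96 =-2064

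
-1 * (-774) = 774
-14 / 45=-0.31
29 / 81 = 0.36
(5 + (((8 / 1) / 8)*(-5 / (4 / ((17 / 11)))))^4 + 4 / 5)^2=136676543918972281 / 351205590630400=389.16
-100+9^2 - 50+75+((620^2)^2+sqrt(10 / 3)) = sqrt(30) / 3+147763360006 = 147763360007.83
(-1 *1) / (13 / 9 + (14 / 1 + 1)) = -9 / 148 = -0.06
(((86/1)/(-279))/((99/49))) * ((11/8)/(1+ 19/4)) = -2107/57753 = -0.04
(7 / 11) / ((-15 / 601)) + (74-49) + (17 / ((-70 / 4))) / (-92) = -25843 / 53130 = -0.49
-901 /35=-25.74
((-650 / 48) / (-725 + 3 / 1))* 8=325 / 2166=0.15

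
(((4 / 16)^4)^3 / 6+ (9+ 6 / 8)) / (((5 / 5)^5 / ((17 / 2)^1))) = 16684941329 / 201326592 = 82.88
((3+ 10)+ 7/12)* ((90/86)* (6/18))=815/172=4.74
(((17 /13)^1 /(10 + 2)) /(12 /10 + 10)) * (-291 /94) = -8245 /273728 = -0.03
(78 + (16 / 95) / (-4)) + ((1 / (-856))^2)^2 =3976296550424671 / 51005694341120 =77.96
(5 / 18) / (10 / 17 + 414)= 85 / 126864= 0.00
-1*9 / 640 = -9 / 640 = -0.01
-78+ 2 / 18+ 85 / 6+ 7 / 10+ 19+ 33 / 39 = -25258 / 585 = -43.18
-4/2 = -2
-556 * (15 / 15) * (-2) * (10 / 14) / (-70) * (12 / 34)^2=-20016 / 14161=-1.41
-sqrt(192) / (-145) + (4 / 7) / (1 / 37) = 8 * sqrt(3) / 145 + 148 / 7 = 21.24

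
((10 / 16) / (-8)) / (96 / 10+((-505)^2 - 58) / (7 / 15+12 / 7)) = -5725 / 8567594688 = -0.00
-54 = -54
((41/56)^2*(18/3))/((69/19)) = 0.89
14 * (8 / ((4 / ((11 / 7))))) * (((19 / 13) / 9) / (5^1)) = 836 / 585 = 1.43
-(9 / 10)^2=-81 / 100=-0.81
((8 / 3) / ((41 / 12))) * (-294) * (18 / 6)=-28224 / 41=-688.39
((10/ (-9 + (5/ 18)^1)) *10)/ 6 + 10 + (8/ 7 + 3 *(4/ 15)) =55126/ 5495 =10.03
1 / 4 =0.25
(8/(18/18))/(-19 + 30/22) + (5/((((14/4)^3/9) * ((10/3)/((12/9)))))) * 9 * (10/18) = 54748/33271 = 1.65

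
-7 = -7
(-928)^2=861184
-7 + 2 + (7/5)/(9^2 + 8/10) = -4.98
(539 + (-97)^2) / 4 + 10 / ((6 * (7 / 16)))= 52307 / 21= 2490.81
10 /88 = 5 /44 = 0.11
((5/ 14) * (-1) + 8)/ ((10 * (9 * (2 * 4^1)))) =107/ 10080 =0.01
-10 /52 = -5 /26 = -0.19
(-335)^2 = 112225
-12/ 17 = -0.71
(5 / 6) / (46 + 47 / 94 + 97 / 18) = 15 / 934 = 0.02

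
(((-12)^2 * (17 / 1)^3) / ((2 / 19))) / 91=6720984 / 91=73856.97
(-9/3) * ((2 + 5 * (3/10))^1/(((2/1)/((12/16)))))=-3.94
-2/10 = -1/5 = -0.20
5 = 5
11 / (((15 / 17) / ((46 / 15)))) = 8602 / 225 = 38.23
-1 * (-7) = 7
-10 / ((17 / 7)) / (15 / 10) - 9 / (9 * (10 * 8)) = -11251 / 4080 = -2.76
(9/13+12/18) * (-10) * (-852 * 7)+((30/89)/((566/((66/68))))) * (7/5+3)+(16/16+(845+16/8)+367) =457909623022/5566327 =82264.23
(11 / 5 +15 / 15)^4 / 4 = 16384 / 625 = 26.21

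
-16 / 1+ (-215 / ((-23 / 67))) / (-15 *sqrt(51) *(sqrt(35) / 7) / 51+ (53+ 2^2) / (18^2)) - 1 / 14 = -840099600 *sqrt(1785) / 99613943 - 71658531135 / 1394595202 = -407.69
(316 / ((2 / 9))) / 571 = 2.49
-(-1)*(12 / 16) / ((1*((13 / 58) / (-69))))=-6003 / 26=-230.88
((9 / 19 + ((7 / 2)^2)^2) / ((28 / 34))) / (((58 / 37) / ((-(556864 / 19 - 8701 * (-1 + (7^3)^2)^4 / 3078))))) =661118738822316853864910971 / 10469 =63150132660456285592216.16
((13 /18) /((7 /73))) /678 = 949 /85428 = 0.01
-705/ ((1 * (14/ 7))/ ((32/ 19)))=-11280/ 19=-593.68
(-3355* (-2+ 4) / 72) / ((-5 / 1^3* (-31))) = -671 / 1116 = -0.60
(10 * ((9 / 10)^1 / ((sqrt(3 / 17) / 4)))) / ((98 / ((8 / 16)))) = 3 * sqrt(51) / 49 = 0.44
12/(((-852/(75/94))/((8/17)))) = -300/56729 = -0.01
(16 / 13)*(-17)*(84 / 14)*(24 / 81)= -4352 / 117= -37.20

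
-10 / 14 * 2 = -10 / 7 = -1.43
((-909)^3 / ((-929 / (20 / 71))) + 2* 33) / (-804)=-2504356979 / 8838506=-283.35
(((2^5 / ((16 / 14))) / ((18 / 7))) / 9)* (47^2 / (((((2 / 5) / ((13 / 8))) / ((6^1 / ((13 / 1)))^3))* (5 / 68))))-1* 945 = 6881273 / 507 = 13572.53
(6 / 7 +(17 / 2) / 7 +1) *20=430 / 7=61.43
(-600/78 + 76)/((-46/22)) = -9768/299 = -32.67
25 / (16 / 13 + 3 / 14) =4550 / 263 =17.30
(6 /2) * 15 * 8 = 360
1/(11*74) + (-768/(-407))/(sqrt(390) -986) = -271345/395525042 -384*sqrt(390)/197762521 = -0.00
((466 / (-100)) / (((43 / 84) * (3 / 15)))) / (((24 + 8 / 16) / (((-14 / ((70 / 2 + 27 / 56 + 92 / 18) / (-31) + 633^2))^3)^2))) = -43748253785182695964727111275511808 / 12942788253471544507631173131020345845467126208853111423051135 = -0.00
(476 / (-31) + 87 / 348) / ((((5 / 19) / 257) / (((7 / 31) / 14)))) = -9145859 / 38440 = -237.93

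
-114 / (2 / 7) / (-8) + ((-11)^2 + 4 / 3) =4133 / 24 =172.21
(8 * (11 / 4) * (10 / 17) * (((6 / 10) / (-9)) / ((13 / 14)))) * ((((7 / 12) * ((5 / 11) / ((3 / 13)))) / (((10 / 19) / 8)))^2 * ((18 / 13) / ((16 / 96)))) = -3962336 / 1683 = -2354.33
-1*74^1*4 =-296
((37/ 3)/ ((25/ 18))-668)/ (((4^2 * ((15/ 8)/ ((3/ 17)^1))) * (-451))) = 749/ 87125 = 0.01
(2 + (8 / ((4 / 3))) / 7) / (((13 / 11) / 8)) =1760 / 91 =19.34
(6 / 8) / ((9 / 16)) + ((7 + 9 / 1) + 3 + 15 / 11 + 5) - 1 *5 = 716 / 33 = 21.70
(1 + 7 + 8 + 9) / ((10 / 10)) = 25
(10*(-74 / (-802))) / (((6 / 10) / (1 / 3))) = 1850 / 3609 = 0.51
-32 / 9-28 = -284 / 9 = -31.56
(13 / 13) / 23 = 1 / 23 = 0.04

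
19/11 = 1.73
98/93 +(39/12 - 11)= -2491/372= -6.70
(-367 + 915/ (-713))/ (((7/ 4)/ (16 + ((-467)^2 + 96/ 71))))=-16265155579544/ 354361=-45899959.59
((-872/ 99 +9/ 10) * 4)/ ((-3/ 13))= 203554/ 1485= 137.07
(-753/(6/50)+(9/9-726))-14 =-7014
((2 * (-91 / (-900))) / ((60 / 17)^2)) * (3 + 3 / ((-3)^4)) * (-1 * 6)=-1078259 / 3645000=-0.30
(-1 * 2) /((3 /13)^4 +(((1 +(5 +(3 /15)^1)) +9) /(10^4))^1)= -714025000 /1555159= -459.13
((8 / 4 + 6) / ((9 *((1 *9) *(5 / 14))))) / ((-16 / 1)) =-7 / 405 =-0.02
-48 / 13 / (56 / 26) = -1.71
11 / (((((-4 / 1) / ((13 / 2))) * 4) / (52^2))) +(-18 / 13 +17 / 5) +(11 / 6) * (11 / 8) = -37686367 / 3120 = -12078.96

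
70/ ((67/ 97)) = 6790/ 67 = 101.34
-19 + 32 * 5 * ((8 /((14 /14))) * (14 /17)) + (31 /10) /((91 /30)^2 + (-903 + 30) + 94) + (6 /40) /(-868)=6827232427481 /6595636880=1035.11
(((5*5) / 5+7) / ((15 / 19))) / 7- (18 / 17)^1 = 662 / 595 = 1.11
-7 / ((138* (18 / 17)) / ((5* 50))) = -14875 / 1242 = -11.98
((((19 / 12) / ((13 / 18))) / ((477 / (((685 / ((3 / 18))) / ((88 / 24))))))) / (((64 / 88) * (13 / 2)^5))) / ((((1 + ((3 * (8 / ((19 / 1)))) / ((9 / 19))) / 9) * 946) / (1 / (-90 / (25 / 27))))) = -0.00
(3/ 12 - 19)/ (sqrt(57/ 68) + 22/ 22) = -1275/ 11 + 75* sqrt(969)/ 22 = -9.79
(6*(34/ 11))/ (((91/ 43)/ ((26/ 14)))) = 8772/ 539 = 16.27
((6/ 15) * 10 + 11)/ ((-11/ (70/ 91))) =-150/ 143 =-1.05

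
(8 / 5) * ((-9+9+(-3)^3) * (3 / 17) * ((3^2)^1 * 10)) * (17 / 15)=-3888 / 5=-777.60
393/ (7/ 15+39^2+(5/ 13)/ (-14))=1072890/ 4153529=0.26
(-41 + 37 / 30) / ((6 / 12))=-1193 / 15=-79.53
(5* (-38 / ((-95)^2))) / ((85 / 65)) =-26 / 1615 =-0.02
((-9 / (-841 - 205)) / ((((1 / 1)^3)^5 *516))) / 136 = 3 / 24468032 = 0.00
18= 18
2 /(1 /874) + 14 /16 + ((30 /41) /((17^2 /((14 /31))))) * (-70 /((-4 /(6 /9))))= 5139199329 /2938552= 1748.89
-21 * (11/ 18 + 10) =-1337/ 6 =-222.83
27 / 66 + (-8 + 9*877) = 173479 / 22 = 7885.41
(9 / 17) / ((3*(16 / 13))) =39 / 272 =0.14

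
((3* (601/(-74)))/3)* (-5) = 3005/74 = 40.61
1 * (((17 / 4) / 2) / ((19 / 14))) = 1.57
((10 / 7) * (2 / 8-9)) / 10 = -5 / 4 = -1.25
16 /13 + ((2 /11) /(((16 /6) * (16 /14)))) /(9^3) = 1368667 /1111968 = 1.23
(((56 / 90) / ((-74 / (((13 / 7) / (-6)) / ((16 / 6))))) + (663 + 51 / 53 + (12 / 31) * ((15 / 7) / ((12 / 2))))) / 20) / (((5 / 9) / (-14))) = -101735911913 / 121582000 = -836.77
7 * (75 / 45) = 35 / 3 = 11.67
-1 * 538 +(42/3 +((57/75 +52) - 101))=-14306/25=-572.24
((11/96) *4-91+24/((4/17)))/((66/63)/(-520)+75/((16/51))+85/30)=250250/5282961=0.05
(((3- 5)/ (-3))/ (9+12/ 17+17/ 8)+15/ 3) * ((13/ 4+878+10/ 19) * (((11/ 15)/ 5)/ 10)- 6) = 1928958431/ 55027800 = 35.05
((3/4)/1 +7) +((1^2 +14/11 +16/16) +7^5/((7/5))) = 12016.02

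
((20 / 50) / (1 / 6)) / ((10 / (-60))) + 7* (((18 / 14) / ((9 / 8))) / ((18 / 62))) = 592 / 45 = 13.16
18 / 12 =1.50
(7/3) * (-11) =-77/3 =-25.67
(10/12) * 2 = 5/3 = 1.67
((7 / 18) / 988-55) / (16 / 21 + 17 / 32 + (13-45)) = 27387164 / 15290535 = 1.79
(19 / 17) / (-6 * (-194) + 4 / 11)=209 / 217736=0.00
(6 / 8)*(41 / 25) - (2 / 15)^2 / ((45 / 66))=16253 / 13500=1.20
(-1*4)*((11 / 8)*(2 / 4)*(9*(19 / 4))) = -1881 / 16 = -117.56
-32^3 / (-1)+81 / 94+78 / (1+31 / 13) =16953416 / 517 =32791.91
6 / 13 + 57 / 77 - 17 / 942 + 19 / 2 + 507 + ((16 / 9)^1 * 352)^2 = 4991519485220 / 12729717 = 392115.51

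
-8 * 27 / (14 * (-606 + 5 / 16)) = 1728 / 67837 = 0.03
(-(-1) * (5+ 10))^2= 225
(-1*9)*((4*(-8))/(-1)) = -288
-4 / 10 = -2 / 5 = -0.40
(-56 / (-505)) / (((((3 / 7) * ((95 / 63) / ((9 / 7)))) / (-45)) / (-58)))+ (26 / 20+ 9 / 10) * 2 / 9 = 9953170 / 17271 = 576.29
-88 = -88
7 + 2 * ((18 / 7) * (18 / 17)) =1481 / 119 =12.45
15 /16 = 0.94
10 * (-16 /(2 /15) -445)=-5650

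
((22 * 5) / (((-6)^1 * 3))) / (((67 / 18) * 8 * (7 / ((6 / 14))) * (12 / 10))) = -0.01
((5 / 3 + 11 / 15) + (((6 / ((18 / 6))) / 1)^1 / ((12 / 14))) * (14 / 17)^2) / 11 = 17264 / 47685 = 0.36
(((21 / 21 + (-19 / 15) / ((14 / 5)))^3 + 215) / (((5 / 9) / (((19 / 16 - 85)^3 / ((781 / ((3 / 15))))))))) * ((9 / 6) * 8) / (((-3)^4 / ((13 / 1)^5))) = -176212214133564941631 / 54862438400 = -3211891765.52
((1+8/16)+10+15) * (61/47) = 3233/94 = 34.39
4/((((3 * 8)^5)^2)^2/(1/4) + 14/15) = 30/120599661535218110211324641287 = 0.00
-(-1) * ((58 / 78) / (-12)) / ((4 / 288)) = -58 / 13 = -4.46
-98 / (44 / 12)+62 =35.27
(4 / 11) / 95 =4 / 1045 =0.00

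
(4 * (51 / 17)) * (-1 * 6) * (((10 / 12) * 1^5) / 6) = -10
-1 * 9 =-9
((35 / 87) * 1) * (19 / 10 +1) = 7 / 6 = 1.17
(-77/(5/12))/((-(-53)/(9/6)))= -1386/265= -5.23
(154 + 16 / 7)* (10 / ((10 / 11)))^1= 12034 / 7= 1719.14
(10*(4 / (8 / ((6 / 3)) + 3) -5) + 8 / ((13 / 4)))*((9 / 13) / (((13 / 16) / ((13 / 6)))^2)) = -243584 / 1183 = -205.90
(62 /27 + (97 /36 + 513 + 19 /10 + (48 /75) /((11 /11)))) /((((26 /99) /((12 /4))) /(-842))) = -6508560223 /1300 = -5006584.79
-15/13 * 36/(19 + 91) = -54/143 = -0.38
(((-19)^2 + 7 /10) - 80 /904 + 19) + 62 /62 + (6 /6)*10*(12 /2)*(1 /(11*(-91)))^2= 432083941021 /1132261130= 381.61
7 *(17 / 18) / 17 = 0.39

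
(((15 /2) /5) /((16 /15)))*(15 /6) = 225 /64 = 3.52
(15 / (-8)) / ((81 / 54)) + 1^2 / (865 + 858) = -8611 / 6892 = -1.25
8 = 8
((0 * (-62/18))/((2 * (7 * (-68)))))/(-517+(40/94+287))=0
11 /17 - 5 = -74 /17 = -4.35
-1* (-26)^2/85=-676/85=-7.95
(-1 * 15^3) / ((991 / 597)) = -2014875 / 991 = -2033.17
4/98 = 2/49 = 0.04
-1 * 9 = -9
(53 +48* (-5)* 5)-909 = -2056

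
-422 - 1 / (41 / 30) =-422.73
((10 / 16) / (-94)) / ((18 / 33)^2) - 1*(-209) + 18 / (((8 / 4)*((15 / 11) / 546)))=516070511 / 135360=3812.58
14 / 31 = 0.45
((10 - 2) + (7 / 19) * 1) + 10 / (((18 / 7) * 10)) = 2995 / 342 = 8.76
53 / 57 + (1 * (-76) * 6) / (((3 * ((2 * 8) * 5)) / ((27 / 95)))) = 1111 / 2850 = 0.39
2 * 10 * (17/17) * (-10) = -200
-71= -71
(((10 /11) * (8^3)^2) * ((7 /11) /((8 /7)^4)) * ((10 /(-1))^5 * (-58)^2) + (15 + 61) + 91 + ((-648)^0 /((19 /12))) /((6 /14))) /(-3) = 68751117567612679 /6897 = 9968264110136.68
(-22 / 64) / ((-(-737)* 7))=-1 / 15008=-0.00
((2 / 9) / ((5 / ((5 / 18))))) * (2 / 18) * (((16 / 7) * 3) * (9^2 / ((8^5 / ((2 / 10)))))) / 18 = 1 / 3870720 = 0.00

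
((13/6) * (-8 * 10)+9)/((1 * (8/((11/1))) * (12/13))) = -70499/288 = -244.79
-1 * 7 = -7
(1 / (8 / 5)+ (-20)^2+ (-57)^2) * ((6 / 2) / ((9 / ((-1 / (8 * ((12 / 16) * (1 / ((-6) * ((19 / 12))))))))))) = 554743 / 288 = 1926.19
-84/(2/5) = -210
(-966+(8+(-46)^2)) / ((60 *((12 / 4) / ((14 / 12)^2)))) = 9457 / 1080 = 8.76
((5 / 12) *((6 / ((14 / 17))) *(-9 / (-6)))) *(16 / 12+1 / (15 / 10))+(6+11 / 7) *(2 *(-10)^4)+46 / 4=4240577 / 28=151449.18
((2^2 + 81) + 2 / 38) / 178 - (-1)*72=122560 / 1691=72.48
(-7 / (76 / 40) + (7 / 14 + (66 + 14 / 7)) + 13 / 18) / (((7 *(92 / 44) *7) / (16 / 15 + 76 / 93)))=5142412 / 4267305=1.21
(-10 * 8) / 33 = -80 / 33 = -2.42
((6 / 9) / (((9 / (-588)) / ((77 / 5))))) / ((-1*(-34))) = -15092 / 765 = -19.73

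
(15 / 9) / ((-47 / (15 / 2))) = -25 / 94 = -0.27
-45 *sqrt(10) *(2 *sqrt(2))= -180 *sqrt(5)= -402.49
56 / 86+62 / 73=1.50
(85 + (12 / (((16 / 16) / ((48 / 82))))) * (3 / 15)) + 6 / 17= 302351 / 3485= 86.76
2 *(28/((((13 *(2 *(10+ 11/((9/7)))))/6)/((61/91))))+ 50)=2835476/28223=100.47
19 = 19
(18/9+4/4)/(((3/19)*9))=19/9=2.11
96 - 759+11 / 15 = -9934 / 15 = -662.27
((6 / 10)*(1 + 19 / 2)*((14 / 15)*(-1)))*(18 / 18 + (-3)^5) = 35574 / 25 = 1422.96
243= 243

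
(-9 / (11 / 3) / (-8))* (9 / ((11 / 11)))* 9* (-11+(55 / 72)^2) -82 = -174527 / 512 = -340.87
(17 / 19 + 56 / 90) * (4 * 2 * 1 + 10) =2594 / 95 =27.31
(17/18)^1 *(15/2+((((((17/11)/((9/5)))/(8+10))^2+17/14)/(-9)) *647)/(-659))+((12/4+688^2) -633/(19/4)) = 21336905239714048063/45088674628536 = 473220.95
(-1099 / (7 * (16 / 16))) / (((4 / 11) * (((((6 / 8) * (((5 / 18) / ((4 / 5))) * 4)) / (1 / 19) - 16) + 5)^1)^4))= -143244288 / 1982119441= -0.07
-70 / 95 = -14 / 19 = -0.74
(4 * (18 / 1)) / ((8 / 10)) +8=98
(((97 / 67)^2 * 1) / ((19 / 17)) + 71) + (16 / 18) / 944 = 6601067359 / 90579042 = 72.88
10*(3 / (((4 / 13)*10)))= 39 / 4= 9.75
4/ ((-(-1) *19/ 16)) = 64/ 19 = 3.37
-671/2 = -335.50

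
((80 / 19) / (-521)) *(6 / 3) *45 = -7200 / 9899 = -0.73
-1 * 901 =-901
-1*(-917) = 917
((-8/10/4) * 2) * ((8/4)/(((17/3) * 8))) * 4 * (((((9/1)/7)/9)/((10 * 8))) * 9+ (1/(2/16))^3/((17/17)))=-36.14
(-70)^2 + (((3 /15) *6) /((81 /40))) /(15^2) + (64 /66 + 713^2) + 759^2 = 72795878726 /66825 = 1089350.97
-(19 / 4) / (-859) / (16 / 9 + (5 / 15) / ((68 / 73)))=2907 / 1122713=0.00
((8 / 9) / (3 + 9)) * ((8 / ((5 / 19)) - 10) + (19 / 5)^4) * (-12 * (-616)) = 705053888 / 5625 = 125342.91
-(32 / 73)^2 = -1024 / 5329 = -0.19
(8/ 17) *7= 3.29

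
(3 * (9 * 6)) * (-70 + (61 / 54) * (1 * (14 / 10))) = -11083.80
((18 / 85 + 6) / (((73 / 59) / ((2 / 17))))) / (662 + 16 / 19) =197296 / 221413015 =0.00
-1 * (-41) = 41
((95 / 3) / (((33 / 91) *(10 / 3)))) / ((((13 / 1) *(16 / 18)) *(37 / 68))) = 6783 / 1628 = 4.17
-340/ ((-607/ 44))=14960/ 607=24.65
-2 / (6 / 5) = -5 / 3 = -1.67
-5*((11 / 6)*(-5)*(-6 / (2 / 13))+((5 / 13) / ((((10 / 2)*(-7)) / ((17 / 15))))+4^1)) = -986861 / 546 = -1807.44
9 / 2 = 4.50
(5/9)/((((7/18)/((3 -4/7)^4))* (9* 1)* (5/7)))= 167042/21609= 7.73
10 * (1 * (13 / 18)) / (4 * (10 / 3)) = 13 / 24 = 0.54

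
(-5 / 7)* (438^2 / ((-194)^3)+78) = -711645135 / 12777422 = -55.70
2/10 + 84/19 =439/95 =4.62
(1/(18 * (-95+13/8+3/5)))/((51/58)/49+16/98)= -11368/3440097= -0.00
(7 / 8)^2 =49 / 64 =0.77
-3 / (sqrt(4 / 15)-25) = 0.12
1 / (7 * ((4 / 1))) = 1 / 28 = 0.04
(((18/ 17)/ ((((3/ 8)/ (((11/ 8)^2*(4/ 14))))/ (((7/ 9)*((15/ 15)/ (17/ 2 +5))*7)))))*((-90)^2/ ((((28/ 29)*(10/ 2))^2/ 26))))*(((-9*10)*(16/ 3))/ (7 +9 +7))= -317494320/ 2737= -116000.85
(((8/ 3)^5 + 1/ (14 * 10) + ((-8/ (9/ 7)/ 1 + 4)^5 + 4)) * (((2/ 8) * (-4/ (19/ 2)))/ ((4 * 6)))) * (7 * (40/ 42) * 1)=-699893849/ 282726612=-2.48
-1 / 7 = -0.14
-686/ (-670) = 343/ 335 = 1.02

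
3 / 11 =0.27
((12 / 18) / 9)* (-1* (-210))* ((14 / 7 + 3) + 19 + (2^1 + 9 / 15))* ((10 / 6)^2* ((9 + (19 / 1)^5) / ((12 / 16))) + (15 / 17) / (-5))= 15675744224756 / 4131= 3794660911.34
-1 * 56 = -56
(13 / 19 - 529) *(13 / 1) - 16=-130798 / 19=-6884.11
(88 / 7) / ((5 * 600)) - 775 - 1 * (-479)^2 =-604316989 / 2625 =-230216.00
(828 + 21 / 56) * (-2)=-6627 / 4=-1656.75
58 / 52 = 29 / 26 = 1.12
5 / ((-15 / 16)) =-16 / 3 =-5.33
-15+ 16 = 1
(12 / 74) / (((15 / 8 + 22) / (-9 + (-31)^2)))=45696 / 7067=6.47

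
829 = 829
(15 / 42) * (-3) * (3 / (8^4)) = -0.00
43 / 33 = 1.30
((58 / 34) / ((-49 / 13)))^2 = 142129 / 693889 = 0.20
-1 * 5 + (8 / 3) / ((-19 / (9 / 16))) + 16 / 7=-743 / 266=-2.79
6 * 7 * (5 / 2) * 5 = 525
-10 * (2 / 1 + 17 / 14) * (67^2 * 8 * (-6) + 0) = 48481200 / 7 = 6925885.71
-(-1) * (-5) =-5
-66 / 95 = -0.69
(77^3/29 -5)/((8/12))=684582/29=23606.28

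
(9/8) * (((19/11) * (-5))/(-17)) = 855/1496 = 0.57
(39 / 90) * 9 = 39 / 10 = 3.90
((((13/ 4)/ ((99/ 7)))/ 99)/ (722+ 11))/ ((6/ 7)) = 0.00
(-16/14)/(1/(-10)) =80/7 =11.43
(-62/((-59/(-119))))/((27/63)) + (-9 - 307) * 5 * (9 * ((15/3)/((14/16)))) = -81548.93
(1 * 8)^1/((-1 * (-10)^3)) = 1/125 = 0.01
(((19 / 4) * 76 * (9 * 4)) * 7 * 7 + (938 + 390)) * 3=1914396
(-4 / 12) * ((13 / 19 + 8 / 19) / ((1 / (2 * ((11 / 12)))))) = -77 / 114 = -0.68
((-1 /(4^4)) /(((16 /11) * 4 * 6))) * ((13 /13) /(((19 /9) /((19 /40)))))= -33 /1310720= -0.00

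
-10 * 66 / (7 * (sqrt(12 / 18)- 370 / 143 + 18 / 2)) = -37091340 / 2481769 + 13496340 * sqrt(6) / 17372383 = -13.04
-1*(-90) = 90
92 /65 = 1.42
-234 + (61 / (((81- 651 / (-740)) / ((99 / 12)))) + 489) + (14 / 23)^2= 2794100342 / 10684213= 261.52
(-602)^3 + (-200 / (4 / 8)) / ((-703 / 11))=-153371542824 / 703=-218167201.74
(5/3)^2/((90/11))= 55/162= 0.34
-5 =-5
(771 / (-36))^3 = -16974593 / 1728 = -9823.26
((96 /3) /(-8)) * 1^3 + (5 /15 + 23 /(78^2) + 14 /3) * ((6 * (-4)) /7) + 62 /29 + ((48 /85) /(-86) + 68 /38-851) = -886511183243 /1021049835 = -868.23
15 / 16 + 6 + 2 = 143 / 16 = 8.94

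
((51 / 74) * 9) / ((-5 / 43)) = -19737 / 370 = -53.34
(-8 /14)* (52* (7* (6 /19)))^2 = -2725632 /361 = -7550.23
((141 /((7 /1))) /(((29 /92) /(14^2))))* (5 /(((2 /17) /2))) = 30873360 /29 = 1064598.62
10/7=1.43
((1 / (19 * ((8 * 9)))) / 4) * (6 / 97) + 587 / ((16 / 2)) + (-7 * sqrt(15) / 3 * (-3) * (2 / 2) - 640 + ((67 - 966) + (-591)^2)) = 7 * sqrt(15) + 30769139335 / 88464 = 347842.49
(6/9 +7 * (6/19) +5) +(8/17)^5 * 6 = 648722449/80931849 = 8.02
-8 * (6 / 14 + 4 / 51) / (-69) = 1448 / 24633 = 0.06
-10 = -10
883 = 883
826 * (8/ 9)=6608/ 9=734.22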